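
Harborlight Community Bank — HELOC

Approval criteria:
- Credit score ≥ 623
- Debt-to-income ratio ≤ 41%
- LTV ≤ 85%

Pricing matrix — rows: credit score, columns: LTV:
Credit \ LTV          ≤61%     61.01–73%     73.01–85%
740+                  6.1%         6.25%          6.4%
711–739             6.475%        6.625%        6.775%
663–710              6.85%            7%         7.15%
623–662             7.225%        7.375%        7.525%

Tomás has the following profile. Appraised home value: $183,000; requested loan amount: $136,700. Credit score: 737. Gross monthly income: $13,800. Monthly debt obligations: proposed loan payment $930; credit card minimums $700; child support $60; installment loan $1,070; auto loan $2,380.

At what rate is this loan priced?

Credit score 737 ≥ 623; Total monthly debts = (930 + 700 + 60 + 1,070 + 2,380) = 5,140. Debt-to-income = 5,140/13,800 = 37.2% — meets 41% limit
LTV = 136,700/183,000 = 74.7% ≤ 85%
Score 737 is in the 711–739 band; LTV 74.7% is in the 73.01–85% band → 6.775%.

6.775%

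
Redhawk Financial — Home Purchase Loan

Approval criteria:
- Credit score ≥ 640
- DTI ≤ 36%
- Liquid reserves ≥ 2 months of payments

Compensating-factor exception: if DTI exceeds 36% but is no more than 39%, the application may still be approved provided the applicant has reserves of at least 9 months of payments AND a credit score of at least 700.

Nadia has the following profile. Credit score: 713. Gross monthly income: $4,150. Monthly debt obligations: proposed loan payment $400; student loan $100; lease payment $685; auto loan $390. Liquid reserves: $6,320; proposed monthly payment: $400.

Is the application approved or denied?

Credit score 713 ≥ 640 (meets base)
Total debts = (400 + 100 + 685 + 390) = 1,575. DTI = 1,575/4,150 = 38% > 36% — standard DTI limit exceeded.
Reserves: 6,320 ÷ 400 = 15.8 months (meets 2-month minimum)
DTI 38% is within the 36%–39% exception band; checking compensating factors.
Override check — reserves: 15.8 mo (ok); score: 713 (ok).
Both override conditions satisfied; DTI exception granted.

Approved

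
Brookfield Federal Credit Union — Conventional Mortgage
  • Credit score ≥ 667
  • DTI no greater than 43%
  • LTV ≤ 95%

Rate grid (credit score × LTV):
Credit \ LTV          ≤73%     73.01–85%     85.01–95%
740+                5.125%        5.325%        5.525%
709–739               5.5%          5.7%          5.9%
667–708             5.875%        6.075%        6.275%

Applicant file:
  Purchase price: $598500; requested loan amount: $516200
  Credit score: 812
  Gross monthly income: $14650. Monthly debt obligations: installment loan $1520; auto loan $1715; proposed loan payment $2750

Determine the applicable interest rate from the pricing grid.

5.525%

Credit score 812 ≥ 667; Total monthly debts = (1,520 + 1,715 + 2,750) = 5,985. DTI = 5,985/14,650 = 40.9% ≤ 43%
Loan-to-value = 516,200/598,500 = 86.2% — pass (95% max)
Row: 812 falls in 740+. Column: 86.2% falls in 85.01–95%. Rate = 5.525%.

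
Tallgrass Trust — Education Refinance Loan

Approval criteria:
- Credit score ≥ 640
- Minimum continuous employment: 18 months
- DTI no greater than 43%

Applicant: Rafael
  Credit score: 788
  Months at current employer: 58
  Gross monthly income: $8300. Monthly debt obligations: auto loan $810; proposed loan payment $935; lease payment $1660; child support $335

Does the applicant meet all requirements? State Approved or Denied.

Credit score 788 ≥ 640 (meets)
Employment 58 ≥ 18 months
Total monthly debts = (810 + 935 + 1,660 + 335) = 3,740. DTI = 3,740/8,300 = 45.1% > 43%
Fails on DTI.

Denied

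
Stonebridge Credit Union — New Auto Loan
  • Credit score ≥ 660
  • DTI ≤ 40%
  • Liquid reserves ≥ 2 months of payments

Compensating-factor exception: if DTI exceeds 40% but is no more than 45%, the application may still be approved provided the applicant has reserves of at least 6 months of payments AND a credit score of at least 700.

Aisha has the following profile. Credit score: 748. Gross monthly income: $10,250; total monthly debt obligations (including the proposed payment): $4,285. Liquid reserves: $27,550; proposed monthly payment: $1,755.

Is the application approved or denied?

Credit score 748 ≥ 660 (meets base)
DTI = 4,285/10,250 = 41.8% > 40% — standard DTI limit exceeded.
Liquid reserves cover 27,550/1,755 = 15.7 months — ≥ 2 required
41.8% falls in the override range (40%–45%), so the compensating-factor test applies.
Reserves 15.7 ≥ 6 months; credit score 748 ≥ 700.
Both override conditions satisfied; DTI exception granted.

Approved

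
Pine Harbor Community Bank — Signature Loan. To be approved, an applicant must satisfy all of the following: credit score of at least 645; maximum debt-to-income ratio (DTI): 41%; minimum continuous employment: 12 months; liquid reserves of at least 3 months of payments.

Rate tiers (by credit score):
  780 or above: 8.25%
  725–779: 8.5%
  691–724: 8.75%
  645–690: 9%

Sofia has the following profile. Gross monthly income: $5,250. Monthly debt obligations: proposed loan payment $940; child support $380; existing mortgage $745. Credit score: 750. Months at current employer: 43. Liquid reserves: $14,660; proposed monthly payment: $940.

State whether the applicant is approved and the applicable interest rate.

Approved at 8.5%

Credit score 750 ≥ 645 (meets minimum)
Reserves: 14,660 ÷ 940 = 15.6 months (meets 3-month minimum)
Total monthly debts = (940 + 380 + 745) = 2,065. Debt-to-income = 2,065/5,250 = 39.3% — meets 41% limit
Employment 43 ≥ 12 months
All requirements met. Score 750 falls in the 725–779 tier → 8.5%.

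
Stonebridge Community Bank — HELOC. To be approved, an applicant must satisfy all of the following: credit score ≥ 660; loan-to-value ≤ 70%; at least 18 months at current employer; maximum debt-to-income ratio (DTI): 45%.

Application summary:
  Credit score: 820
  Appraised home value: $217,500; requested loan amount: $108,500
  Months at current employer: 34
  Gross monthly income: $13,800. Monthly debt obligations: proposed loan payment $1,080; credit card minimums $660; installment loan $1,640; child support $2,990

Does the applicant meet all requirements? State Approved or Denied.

Credit score 820 ≥ 660 (meets)
LTV = 108,500/217,500 = 49.9% ≤ 70%
Employment 34 ≥ 18 months
Total monthly debts = (1,080 + 660 + 1,640 + 2,990) = 6,370. DTI: 6,370 ÷ 13,800 = 46.2%, exceeds the 45% cap
Fails on DTI.

Denied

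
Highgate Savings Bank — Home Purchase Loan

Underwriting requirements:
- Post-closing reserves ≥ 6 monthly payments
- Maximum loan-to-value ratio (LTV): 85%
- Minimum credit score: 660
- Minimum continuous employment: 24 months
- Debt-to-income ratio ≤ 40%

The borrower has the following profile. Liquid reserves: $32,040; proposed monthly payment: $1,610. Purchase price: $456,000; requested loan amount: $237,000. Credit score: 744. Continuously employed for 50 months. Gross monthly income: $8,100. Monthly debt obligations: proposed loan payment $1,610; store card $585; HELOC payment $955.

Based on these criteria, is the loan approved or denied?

Approved

Reserves: 32,040 ÷ 1,610 = 19.9 months (meets 6-month minimum)
LTV: 237,000 ÷ 456,000 = 52%, within 85% cap
Credit score 744 ≥ 660 (meets)
Employment 50 ≥ 24 months
Total monthly debts = (1,610 + 585 + 955) = 3,150. DTI: 3,150 ÷ 8,100 = 38.9%, within the 40% cap
All criteria satisfied.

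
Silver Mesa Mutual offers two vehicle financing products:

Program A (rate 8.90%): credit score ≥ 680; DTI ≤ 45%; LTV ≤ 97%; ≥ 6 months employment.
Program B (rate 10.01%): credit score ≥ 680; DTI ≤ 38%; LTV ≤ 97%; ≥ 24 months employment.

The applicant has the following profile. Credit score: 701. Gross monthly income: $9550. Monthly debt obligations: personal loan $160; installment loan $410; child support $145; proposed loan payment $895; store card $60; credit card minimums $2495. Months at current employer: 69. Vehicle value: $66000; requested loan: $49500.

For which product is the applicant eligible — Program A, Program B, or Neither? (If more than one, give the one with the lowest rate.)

Program A

Total debts = (160 + 410 + 145 + 895 + 60 + 2,495) = 4,165; DTI = 4,165/9,550 = 43.6%.
LTV = 49,500/66,000 = 75%.
Program A: score 701 ≥ 680; DTI 43.6% ≤ 45%; LTV 75% ≤ 97%; employment 69 ≥ 6 mo → qualifies.
Program B: score 701 ≥ 680; DTI 43.6% > 38%; LTV 75% ≤ 97%; employment 69 ≥ 24 mo → does not qualify.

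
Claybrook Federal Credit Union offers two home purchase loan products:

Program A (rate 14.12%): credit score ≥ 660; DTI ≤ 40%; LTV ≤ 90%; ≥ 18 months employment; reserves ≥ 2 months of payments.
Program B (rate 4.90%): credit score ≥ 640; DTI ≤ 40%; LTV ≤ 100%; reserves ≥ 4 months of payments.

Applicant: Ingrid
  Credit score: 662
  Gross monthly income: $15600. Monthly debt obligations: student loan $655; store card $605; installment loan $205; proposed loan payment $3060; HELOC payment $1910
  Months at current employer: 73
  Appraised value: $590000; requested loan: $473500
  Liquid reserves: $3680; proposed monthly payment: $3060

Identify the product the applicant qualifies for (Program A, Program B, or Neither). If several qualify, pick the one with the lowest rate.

Total debts = (655 + 605 + 205 + 3,060 + 1,910) = 6,435; DTI = 6,435/15,600 = 41.2%.
LTV = 473,500/590,000 = 80.3%.
Reserves = 3,680/3,060 = 1.2 months.
Program A: score 662 ≥ 660; DTI 41.2% > 40%; LTV 80.3% ≤ 90%; employment 73 ≥ 18 mo; reserves 1.2 < 2 mo → does not qualify.
Program B: score 662 ≥ 640; DTI 41.2% > 40%; LTV 80.3% ≤ 100%; reserves 1.2 < 4 mo → does not qualify.

Neither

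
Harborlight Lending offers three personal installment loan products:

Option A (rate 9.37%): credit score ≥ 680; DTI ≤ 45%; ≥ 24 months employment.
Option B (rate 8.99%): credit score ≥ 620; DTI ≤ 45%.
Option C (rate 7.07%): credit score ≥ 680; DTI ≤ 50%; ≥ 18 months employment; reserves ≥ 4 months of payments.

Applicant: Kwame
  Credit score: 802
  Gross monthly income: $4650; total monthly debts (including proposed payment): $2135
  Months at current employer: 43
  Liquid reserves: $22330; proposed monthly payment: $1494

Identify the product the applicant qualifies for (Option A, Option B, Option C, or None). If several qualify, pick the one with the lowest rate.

Option C

DTI = 2,135/4,650 = 45.9%.
Reserves = 22,330/1,494 = 14.9 months.
Option A: score 802 ≥ 680; DTI 45.9% > 45%; employment 43 ≥ 24 mo → does not qualify.
Option B: score 802 ≥ 620; DTI 45.9% > 45% → does not qualify.
Option C: score 802 ≥ 680; DTI 45.9% ≤ 50%; employment 43 ≥ 18 mo; reserves 14.9 ≥ 4 mo → qualifies.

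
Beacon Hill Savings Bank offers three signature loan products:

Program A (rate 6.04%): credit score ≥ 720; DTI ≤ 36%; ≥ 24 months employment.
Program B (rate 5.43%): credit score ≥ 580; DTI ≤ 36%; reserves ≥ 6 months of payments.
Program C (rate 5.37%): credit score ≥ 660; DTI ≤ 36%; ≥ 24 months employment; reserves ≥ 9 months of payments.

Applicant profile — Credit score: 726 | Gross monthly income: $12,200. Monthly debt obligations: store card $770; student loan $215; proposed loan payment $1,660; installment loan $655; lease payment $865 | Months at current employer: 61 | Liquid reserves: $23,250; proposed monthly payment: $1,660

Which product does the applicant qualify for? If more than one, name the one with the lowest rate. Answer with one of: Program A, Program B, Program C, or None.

Program C

Total debts = (770 + 215 + 1,660 + 655 + 865) = 4,165; DTI = 4,165/12,200 = 34.1%.
Reserves = 23,250/1,660 = 14.0 months.
Program A: score 726 ≥ 720; DTI 34.1% ≤ 36%; employment 61 ≥ 24 mo → qualifies.
Program B: score 726 ≥ 580; DTI 34.1% ≤ 36%; reserves 14.0 ≥ 6 mo → qualifies.
Program C: score 726 ≥ 660; DTI 34.1% ≤ 36%; employment 61 ≥ 24 mo; reserves 14.0 ≥ 9 mo → qualifies.
Qualifying: Program A, Program B, Program C. Lowest rate is 5.37% → Program C.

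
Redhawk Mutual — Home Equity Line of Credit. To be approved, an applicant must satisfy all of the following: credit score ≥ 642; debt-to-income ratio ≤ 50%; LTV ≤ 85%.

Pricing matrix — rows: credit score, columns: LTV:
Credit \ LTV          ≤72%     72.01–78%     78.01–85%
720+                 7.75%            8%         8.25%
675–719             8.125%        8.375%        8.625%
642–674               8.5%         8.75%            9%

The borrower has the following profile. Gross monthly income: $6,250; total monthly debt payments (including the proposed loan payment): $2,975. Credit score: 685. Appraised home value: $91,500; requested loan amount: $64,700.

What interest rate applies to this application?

Credit score 685 ≥ 642; Debt-to-income = 2,975/6,250 = 47.6% — meets 50% limit
LTV: 64,700 ÷ 91,500 = 70.7%, within 85% cap
Row: 685 falls in 675–719. Column: 70.7% falls in ≤72%. Rate = 8.125%.

8.125%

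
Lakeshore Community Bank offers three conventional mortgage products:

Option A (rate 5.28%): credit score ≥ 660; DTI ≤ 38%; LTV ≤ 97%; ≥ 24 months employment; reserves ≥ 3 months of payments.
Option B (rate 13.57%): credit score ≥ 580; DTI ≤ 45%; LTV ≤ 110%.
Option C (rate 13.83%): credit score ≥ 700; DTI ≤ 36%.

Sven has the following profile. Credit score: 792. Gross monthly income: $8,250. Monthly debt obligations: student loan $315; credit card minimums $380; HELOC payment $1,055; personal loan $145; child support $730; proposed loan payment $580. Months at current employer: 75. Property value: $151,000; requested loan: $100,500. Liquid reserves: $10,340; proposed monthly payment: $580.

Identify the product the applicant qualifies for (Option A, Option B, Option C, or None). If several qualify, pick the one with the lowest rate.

Option B

Total debts = (315 + 380 + 1,055 + 145 + 730 + 580) = 3,205; DTI = 3,205/8,250 = 38.8%.
LTV = 100,500/151,000 = 66.6%.
Reserves = 10,340/580 = 17.8 months.
Option A: score 792 ≥ 660; DTI 38.8% > 38%; LTV 66.6% ≤ 97%; employment 75 ≥ 24 mo; reserves 17.8 ≥ 3 mo → does not qualify.
Option B: score 792 ≥ 580; DTI 38.8% ≤ 45%; LTV 66.6% ≤ 110% → qualifies.
Option C: score 792 ≥ 700; DTI 38.8% > 36% → does not qualify.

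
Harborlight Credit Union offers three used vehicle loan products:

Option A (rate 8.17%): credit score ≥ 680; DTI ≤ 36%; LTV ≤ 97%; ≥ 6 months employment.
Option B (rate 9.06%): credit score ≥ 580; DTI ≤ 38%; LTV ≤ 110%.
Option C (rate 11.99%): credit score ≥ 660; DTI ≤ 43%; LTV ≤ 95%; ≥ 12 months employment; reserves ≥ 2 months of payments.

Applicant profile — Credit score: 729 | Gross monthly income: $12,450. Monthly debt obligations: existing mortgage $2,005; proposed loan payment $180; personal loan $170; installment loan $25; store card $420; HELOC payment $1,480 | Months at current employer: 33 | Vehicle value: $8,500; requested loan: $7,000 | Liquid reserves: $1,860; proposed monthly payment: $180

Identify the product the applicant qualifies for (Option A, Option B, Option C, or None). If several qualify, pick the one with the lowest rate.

Option A

Total debts = (2,005 + 180 + 170 + 25 + 420 + 1,480) = 4,280; DTI = 4,280/12,450 = 34.4%.
LTV = 7,000/8,500 = 82.4%.
Reserves = 1,860/180 = 10.3 months.
Option A: score 729 ≥ 680; DTI 34.4% ≤ 36%; LTV 82.4% ≤ 97%; employment 33 ≥ 6 mo → qualifies.
Option B: score 729 ≥ 580; DTI 34.4% ≤ 38%; LTV 82.4% ≤ 110% → qualifies.
Option C: score 729 ≥ 660; DTI 34.4% ≤ 43%; LTV 82.4% ≤ 95%; employment 33 ≥ 12 mo; reserves 10.3 ≥ 2 mo → qualifies.
Qualifying: Option A, Option B, Option C. Lowest rate is 8.17% → Option A.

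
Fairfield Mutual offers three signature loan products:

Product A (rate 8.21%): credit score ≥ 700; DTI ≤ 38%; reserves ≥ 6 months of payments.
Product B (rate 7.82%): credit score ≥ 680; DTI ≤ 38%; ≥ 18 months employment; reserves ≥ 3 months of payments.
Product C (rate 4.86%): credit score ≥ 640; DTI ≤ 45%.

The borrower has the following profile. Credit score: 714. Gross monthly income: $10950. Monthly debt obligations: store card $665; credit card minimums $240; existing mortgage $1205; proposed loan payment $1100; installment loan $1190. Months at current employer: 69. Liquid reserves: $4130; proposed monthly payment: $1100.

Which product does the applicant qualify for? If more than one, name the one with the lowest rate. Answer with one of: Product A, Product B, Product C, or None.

Product C

Total debts = (665 + 240 + 1,205 + 1,100 + 1,190) = 4,400; DTI = 4,400/10,950 = 40.2%.
Reserves = 4,130/1,100 = 3.8 months.
Product A: score 714 ≥ 700; DTI 40.2% > 38%; reserves 3.8 < 6 mo → does not qualify.
Product B: score 714 ≥ 680; DTI 40.2% > 38%; employment 69 ≥ 18 mo; reserves 3.8 ≥ 3 mo → does not qualify.
Product C: score 714 ≥ 640; DTI 40.2% ≤ 45% → qualifies.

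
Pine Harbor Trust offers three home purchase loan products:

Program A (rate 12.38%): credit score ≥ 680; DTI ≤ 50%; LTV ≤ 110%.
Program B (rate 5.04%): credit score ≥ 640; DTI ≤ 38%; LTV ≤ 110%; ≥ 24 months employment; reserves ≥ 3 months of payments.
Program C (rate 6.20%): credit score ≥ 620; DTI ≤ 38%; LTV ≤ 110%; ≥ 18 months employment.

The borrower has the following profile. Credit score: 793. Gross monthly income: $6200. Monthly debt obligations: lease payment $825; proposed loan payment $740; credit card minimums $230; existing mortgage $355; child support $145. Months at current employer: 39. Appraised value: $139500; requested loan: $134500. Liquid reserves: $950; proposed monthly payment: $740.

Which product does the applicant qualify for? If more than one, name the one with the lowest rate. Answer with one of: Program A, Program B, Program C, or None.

Total debts = (825 + 740 + 230 + 355 + 145) = 2,295; DTI = 2,295/6,200 = 37%.
LTV = 134,500/139,500 = 96.4%.
Reserves = 950/740 = 1.3 months.
Program A: score 793 ≥ 680; DTI 37% ≤ 50%; LTV 96.4% ≤ 110% → qualifies.
Program B: score 793 ≥ 640; DTI 37% ≤ 38%; LTV 96.4% ≤ 110%; employment 39 ≥ 24 mo; reserves 1.3 < 3 mo → does not qualify.
Program C: score 793 ≥ 620; DTI 37% ≤ 38%; LTV 96.4% ≤ 110%; employment 39 ≥ 18 mo → qualifies.
Qualifying: Program A, Program C. Lowest rate is 6.20% → Program C.

Program C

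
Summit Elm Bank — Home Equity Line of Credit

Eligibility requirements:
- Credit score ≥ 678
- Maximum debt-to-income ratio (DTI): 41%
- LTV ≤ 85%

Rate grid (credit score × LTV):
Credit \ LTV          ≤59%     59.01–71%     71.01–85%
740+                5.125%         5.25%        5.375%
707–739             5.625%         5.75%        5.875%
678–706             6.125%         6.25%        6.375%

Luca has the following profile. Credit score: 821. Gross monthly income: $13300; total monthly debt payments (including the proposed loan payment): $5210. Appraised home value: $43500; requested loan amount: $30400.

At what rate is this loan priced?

5.25%

Credit score 821 ≥ 678; DTI: 5,210 ÷ 13,300 = 39.2%, within the 41% cap
LTV: 30,400 ÷ 43,500 = 69.9%, within 85% cap
Credit 821 → row 740+; LTV 69.9% → column 59.01–71%. Grid cell → 5.25%.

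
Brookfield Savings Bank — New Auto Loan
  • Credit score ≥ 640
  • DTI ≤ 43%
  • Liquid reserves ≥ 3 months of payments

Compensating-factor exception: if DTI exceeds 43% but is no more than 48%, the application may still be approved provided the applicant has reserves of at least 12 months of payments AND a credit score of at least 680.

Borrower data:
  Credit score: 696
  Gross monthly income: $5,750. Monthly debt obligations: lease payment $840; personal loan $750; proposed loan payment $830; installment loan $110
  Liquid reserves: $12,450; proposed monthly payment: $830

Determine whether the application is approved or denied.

Credit score 696 ≥ 640 (meets base)
Total debts = (840 + 750 + 830 + 110) = 2,530. DTI = 2,530/5,750 = 44% > 43% — standard DTI limit exceeded.
Reserves = 12,450/830 = 15.0 months ≥ 3
DTI 44% is within the 43%–48% exception band; checking compensating factors.
Override check — reserves: 15.0 mo (ok); score: 696 (ok).
Both compensating conditions met → exception applies.

Approved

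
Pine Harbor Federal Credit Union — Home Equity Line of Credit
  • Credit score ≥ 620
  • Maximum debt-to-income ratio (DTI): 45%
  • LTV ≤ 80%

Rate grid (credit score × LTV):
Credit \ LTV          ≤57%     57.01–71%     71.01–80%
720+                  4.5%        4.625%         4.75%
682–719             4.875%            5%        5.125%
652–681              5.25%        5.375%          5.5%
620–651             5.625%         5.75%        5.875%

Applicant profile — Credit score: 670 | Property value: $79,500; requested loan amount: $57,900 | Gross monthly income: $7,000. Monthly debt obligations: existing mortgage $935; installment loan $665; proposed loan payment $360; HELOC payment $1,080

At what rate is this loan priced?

5.5%

Credit score 670 ≥ 620; Total monthly debts = (935 + 665 + 360 + 1,080) = 3,040. DTI = 3,040/7,000 = 43.4% ≤ 45%
Loan-to-value = 57,900/79,500 = 72.8% — pass (80% max)
Row: 670 falls in 652–681. Column: 72.8% falls in 71.01–80%. Rate = 5.5%.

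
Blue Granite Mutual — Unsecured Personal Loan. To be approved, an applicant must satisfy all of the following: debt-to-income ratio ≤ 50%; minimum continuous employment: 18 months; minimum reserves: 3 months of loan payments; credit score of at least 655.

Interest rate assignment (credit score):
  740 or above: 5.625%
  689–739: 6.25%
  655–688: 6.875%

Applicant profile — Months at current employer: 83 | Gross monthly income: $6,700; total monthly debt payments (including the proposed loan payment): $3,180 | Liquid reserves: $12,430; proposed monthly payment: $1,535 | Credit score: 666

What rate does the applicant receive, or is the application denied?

Approved at 6.875%

Credit score 666 ≥ 655 (meets minimum)
Liquid reserves cover 12,430/1,535 = 8.1 months — ≥ 3 required
Employment 83 ≥ 18 months
DTI: 3,180 ÷ 6,700 = 47.5%, within the 50% cap
All requirements met. Score 666 falls in the 655–688 tier → 6.875%.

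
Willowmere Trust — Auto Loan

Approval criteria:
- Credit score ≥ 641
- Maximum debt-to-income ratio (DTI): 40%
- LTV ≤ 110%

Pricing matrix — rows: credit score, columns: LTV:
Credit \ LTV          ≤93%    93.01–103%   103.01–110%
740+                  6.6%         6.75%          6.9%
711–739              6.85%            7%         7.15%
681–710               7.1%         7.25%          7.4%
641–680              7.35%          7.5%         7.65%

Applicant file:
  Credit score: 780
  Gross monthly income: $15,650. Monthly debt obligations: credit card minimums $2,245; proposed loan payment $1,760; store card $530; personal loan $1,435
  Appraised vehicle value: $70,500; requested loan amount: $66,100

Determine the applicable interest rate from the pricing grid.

6.75%

Credit score 780 ≥ 641; Total monthly debts = (2,245 + 1,760 + 530 + 1,435) = 5,970. Debt-to-income = 5,970/15,650 = 38.1% — meets 40% limit
Loan-to-value = 66,100/70,500 = 93.8% — pass (110% max)
Credit 780 → row 740+; LTV 93.8% → column 93.01–103%. Grid cell → 6.75%.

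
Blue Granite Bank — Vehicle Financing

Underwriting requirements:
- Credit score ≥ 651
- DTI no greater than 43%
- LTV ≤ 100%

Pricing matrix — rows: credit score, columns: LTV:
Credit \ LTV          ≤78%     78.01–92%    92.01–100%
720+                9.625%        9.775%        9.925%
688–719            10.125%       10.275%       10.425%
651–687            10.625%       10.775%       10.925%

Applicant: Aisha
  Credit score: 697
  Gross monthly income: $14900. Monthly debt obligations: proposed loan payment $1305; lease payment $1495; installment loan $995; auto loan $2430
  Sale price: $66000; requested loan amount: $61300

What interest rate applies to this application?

10.425%

Credit score 697 ≥ 651; Total monthly debts = (1,305 + 1,495 + 995 + 2,430) = 6,225. Debt-to-income = 6,225/14,900 = 41.8% — meets 43% limit
LTV: 61,300 ÷ 66,000 = 92.9%, within 100% cap
Score 697 is in the 688–719 band; LTV 92.9% is in the 92.01–100% band → 10.425%.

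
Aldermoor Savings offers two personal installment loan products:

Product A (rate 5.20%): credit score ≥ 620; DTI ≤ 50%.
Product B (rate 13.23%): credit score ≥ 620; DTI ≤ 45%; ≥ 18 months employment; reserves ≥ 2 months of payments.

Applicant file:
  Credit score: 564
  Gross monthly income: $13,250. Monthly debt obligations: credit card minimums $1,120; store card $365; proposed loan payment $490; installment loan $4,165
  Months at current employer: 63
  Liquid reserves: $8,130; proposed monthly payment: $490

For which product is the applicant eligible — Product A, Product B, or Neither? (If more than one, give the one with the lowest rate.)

Total debts = (1,120 + 365 + 490 + 4,165) = 6,140; DTI = 6,140/13,250 = 46.3%.
Reserves = 8,130/490 = 16.6 months.
Product A: score 564 < 620; DTI 46.3% ≤ 50% → does not qualify.
Product B: score 564 < 620; DTI 46.3% > 45%; employment 63 ≥ 18 mo; reserves 16.6 ≥ 2 mo → does not qualify.

Neither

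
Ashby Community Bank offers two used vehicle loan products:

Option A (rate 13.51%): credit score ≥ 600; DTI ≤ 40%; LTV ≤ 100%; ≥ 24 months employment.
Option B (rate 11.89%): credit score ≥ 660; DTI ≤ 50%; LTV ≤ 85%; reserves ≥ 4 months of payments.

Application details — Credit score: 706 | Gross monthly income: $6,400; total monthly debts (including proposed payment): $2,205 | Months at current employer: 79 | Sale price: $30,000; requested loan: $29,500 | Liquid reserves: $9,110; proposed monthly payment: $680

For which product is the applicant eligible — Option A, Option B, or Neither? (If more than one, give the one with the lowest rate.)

DTI = 2,205/6,400 = 34.5%.
LTV = 29,500/30,000 = 98.3%.
Reserves = 9,110/680 = 13.4 months.
Option A: score 706 ≥ 600; DTI 34.5% ≤ 40%; LTV 98.3% ≤ 100%; employment 79 ≥ 24 mo → qualifies.
Option B: score 706 ≥ 660; DTI 34.5% ≤ 50%; LTV 98.3% > 85%; reserves 13.4 ≥ 4 mo → does not qualify.

Option A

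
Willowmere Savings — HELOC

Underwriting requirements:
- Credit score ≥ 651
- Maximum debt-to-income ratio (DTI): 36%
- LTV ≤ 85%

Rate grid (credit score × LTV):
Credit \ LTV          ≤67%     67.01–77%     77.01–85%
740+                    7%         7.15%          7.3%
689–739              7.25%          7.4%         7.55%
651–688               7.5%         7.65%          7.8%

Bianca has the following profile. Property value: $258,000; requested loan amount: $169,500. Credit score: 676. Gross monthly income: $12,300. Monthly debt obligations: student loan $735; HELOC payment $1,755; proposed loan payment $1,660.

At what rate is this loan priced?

Credit score 676 ≥ 651; Total monthly debts = (735 + 1,755 + 1,660) = 4,150. DTI: 4,150 ÷ 12,300 = 33.7%, within the 36% cap
LTV: 169,500 ÷ 258,000 = 65.7%, within 85% cap
Row: 676 falls in 651–688. Column: 65.7% falls in ≤67%. Rate = 7.5%.

7.5%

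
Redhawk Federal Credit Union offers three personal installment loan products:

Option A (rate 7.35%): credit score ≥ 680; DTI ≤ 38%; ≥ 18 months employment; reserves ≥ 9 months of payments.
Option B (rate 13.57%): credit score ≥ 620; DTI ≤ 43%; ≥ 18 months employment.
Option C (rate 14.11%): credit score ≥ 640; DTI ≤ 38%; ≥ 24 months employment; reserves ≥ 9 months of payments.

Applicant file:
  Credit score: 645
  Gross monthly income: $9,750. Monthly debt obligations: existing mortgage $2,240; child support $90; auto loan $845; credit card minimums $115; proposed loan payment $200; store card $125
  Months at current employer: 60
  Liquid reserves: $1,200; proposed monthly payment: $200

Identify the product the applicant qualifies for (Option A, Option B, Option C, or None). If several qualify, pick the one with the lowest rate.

Total debts = (2,240 + 90 + 845 + 115 + 200 + 125) = 3,615; DTI = 3,615/9,750 = 37.1%.
Reserves = 1,200/200 = 6.0 months.
Option A: score 645 < 680; DTI 37.1% ≤ 38%; employment 60 ≥ 18 mo; reserves 6.0 < 9 mo → does not qualify.
Option B: score 645 ≥ 620; DTI 37.1% ≤ 43%; employment 60 ≥ 18 mo → qualifies.
Option C: score 645 ≥ 640; DTI 37.1% ≤ 38%; employment 60 ≥ 24 mo; reserves 6.0 < 9 mo → does not qualify.

Option B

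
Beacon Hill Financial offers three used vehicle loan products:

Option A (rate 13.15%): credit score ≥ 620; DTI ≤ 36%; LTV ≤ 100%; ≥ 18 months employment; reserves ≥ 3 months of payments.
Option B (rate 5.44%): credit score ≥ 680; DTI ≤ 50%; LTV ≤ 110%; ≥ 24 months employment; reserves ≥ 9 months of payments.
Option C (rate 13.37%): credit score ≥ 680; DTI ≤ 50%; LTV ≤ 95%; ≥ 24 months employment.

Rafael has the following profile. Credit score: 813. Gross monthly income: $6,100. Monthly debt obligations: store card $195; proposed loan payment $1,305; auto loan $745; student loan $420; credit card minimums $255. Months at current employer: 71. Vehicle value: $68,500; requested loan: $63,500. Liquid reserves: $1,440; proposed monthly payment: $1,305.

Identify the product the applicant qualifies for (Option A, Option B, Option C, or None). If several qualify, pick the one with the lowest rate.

Total debts = (195 + 1,305 + 745 + 420 + 255) = 2,920; DTI = 2,920/6,100 = 47.9%.
LTV = 63,500/68,500 = 92.7%.
Reserves = 1,440/1,305 = 1.1 months.
Option A: score 813 ≥ 620; DTI 47.9% > 36%; LTV 92.7% ≤ 100%; employment 71 ≥ 18 mo; reserves 1.1 < 3 mo → does not qualify.
Option B: score 813 ≥ 680; DTI 47.9% ≤ 50%; LTV 92.7% ≤ 110%; employment 71 ≥ 24 mo; reserves 1.1 < 9 mo → does not qualify.
Option C: score 813 ≥ 680; DTI 47.9% ≤ 50%; LTV 92.7% ≤ 95%; employment 71 ≥ 24 mo → qualifies.

Option C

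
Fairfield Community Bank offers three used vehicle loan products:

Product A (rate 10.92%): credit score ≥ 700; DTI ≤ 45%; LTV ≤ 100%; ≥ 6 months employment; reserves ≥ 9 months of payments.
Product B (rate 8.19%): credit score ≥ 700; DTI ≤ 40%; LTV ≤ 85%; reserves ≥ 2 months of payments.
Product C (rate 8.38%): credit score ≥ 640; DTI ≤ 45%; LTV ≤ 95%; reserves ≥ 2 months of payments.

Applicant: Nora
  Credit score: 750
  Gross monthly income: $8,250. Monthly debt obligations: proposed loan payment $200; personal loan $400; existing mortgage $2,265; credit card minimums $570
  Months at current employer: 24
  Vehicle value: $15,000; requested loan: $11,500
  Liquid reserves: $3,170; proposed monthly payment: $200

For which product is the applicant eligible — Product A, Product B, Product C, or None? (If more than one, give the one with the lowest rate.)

Total debts = (200 + 400 + 2,265 + 570) = 3,435; DTI = 3,435/8,250 = 41.6%.
LTV = 11,500/15,000 = 76.7%.
Reserves = 3,170/200 = 15.8 months.
Product A: score 750 ≥ 700; DTI 41.6% ≤ 45%; LTV 76.7% ≤ 100%; employment 24 ≥ 6 mo; reserves 15.8 ≥ 9 mo → qualifies.
Product B: score 750 ≥ 700; DTI 41.6% > 40%; LTV 76.7% ≤ 85%; reserves 15.8 ≥ 2 mo → does not qualify.
Product C: score 750 ≥ 640; DTI 41.6% ≤ 45%; LTV 76.7% ≤ 95%; reserves 15.8 ≥ 2 mo → qualifies.
Qualifying: Product A, Product C. Lowest rate is 8.38% → Product C.

Product C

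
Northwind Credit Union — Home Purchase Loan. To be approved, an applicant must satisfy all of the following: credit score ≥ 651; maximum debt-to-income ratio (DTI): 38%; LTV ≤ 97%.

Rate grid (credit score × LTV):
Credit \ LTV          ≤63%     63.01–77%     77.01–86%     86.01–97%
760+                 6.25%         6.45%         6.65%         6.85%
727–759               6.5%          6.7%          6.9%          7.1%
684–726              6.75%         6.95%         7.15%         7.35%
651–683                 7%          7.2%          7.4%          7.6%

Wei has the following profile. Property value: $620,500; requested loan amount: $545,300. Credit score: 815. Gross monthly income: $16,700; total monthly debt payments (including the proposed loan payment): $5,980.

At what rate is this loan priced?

6.85%

Credit score 815 ≥ 651; DTI: 5,980 ÷ 16,700 = 35.8%, within the 38% cap
LTV: 545,300 ÷ 620,500 = 87.9%, within 97% cap
Credit 815 → row 760+; LTV 87.9% → column 86.01–97%. Grid cell → 6.85%.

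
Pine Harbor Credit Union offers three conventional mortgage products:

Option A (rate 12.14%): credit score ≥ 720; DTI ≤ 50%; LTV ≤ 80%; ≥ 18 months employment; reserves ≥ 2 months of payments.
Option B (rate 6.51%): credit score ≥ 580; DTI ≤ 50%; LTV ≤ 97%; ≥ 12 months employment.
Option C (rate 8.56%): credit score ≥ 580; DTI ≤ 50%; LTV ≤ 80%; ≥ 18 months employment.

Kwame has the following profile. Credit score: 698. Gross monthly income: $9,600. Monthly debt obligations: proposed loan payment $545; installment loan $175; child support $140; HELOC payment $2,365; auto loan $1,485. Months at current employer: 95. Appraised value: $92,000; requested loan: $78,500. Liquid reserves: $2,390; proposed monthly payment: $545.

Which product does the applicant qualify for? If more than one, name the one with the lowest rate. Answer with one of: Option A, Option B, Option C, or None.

Total debts = (545 + 175 + 140 + 2,365 + 1,485) = 4,710; DTI = 4,710/9,600 = 49.1%.
LTV = 78,500/92,000 = 85.3%.
Reserves = 2,390/545 = 4.4 months.
Option A: score 698 < 720; DTI 49.1% ≤ 50%; LTV 85.3% > 80%; employment 95 ≥ 18 mo; reserves 4.4 ≥ 2 mo → does not qualify.
Option B: score 698 ≥ 580; DTI 49.1% ≤ 50%; LTV 85.3% ≤ 97%; employment 95 ≥ 12 mo → qualifies.
Option C: score 698 ≥ 580; DTI 49.1% ≤ 50%; LTV 85.3% > 80%; employment 95 ≥ 18 mo → does not qualify.

Option B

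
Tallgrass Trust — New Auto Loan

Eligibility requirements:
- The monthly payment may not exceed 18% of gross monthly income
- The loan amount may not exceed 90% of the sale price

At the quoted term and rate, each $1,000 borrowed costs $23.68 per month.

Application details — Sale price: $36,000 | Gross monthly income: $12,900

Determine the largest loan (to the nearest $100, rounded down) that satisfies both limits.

Payment cap: 18% × $12,900 = $2,322/month.
At $23.68 per $1,000, that supports 2,322/23.68 × 1,000 ≈ $98,057 → $98,000.
LTV cap: 90% × $36,000 = $32,400 → $32,400.
Binding constraint: loan-to-value.

$32,400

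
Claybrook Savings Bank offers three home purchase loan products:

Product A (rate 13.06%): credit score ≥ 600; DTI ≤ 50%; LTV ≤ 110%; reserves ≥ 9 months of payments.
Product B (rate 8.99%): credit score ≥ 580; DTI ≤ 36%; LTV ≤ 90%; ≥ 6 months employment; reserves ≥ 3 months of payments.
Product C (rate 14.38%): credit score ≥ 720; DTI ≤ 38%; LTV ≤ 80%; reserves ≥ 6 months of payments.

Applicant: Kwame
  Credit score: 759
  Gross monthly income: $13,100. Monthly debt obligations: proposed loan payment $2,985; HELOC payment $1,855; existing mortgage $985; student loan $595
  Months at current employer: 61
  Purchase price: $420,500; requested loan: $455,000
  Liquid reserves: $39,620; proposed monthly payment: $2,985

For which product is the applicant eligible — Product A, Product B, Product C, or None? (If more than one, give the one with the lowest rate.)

Total debts = (2,985 + 1,855 + 985 + 595) = 6,420; DTI = 6,420/13,100 = 49%.
LTV = 455,000/420,500 = 108.2%.
Reserves = 39,620/2,985 = 13.3 months.
Product A: score 759 ≥ 600; DTI 49% ≤ 50%; LTV 108.2% ≤ 110%; reserves 13.3 ≥ 9 mo → qualifies.
Product B: score 759 ≥ 580; DTI 49% > 36%; LTV 108.2% > 90%; employment 61 ≥ 6 mo; reserves 13.3 ≥ 3 mo → does not qualify.
Product C: score 759 ≥ 720; DTI 49% > 38%; LTV 108.2% > 80%; reserves 13.3 ≥ 6 mo → does not qualify.

Product A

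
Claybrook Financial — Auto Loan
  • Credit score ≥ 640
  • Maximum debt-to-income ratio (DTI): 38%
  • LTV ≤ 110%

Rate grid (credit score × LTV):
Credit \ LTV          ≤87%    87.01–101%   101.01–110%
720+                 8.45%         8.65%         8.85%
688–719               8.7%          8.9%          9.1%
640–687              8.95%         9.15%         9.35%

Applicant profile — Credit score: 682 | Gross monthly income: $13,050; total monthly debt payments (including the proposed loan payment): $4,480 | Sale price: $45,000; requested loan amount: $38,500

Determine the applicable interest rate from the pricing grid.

Credit score 682 ≥ 640; Debt-to-income = 4,480/13,050 = 34.3% — meets 38% limit
Loan-to-value = 38,500/45,000 = 85.6% — pass (110% max)
Score 682 is in the 640–687 band; LTV 85.6% is in the ≤87% band → 8.95%.

8.95%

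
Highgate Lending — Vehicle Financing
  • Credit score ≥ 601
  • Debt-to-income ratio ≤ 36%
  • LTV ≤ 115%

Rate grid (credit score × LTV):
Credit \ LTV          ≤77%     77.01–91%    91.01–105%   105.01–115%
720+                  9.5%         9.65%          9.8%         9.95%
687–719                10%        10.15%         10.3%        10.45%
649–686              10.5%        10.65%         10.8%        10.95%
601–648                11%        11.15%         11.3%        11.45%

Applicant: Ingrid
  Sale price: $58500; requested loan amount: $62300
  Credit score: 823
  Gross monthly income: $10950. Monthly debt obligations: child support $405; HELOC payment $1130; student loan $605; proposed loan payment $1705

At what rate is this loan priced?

9.95%

Credit score 823 ≥ 601; Total monthly debts = (405 + 1,130 + 605 + 1,705) = 3,845. Debt-to-income = 3,845/10,950 = 35.1% — meets 36% limit
LTV = 62,300/58,500 = 106.5% ≤ 115%
Row: 823 falls in 720+. Column: 106.5% falls in 105.01–115%. Rate = 9.95%.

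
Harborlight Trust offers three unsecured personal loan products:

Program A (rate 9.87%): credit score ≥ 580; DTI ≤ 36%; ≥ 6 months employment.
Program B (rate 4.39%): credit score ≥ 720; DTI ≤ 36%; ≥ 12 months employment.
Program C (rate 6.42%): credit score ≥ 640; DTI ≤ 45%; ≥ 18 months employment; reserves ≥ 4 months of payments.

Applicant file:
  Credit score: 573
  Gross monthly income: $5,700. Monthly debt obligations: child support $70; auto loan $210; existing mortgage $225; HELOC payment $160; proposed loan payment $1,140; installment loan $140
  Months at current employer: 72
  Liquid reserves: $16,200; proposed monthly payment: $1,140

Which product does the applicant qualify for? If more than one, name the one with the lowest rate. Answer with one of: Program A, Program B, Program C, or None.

Total debts = (70 + 210 + 225 + 160 + 1,140 + 140) = 1,945; DTI = 1,945/5,700 = 34.1%.
Reserves = 16,200/1,140 = 14.2 months.
Program A: score 573 < 580; DTI 34.1% ≤ 36%; employment 72 ≥ 6 mo → does not qualify.
Program B: score 573 < 720; DTI 34.1% ≤ 36%; employment 72 ≥ 12 mo → does not qualify.
Program C: score 573 < 640; DTI 34.1% ≤ 45%; employment 72 ≥ 18 mo; reserves 14.2 ≥ 4 mo → does not qualify.

None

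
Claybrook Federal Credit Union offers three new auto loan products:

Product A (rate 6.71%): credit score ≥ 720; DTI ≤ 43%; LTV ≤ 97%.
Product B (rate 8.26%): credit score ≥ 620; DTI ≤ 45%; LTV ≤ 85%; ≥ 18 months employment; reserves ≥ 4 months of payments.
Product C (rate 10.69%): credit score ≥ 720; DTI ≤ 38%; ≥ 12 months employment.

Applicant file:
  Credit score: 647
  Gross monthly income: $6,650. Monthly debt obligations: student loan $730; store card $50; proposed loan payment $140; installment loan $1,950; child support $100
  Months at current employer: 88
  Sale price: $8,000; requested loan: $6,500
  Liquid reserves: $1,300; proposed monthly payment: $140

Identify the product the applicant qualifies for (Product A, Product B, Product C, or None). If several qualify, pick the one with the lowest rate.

Total debts = (730 + 50 + 140 + 1,950 + 100) = 2,970; DTI = 2,970/6,650 = 44.7%.
LTV = 6,500/8,000 = 81.2%.
Reserves = 1,300/140 = 9.3 months.
Product A: score 647 < 720; DTI 44.7% > 43%; LTV 81.2% ≤ 97% → does not qualify.
Product B: score 647 ≥ 620; DTI 44.7% ≤ 45%; LTV 81.2% ≤ 85%; employment 88 ≥ 18 mo; reserves 9.3 ≥ 4 mo → qualifies.
Product C: score 647 < 720; DTI 44.7% > 38%; employment 88 ≥ 12 mo → does not qualify.

Product B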